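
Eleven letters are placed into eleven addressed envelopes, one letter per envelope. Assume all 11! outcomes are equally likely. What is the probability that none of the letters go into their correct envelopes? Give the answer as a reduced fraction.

1468457/3991680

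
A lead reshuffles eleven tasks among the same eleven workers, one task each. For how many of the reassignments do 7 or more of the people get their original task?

# with exactly i fixed is C(11,i)·!(11-i); sum over i=7..11:
  i=7: C(11,7)·!4 = 330·9 = 2970
  i=8: C(11,8)·!3 = 165·2 = 330
  i=9: C(11,9)·!2 = 55·1 = 55
  i=10: C(11,10)·!1 = 11·0 = 0
  i=11: C(11,11)·!0 = 1·1 = 1
Total = 3356.

3356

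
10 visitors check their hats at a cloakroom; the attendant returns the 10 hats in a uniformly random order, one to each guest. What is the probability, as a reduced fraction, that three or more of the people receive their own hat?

145697/1814400

Favorable outcomes: Σ_{i≥3} C(10,i)·!(10-i) = 120·1854 + 210·265 + 252·44 + 210·9 + 120·2 + 45·1 + 10·0 + 1·1 = 291394.
Total outcomes: 10! = 3628800.
Probability = 291394/3628800 = 145697/1814400.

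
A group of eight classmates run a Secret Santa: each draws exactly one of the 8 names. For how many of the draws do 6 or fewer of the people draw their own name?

Sum C(8,i)·!(8-i) for i = 0..6:
  i=0: C(8,0)·!8 = 1·14833 = 14833
  i=1: C(8,1)·!7 = 8·1854 = 14832
  i=2: C(8,2)·!6 = 28·265 = 7420
  i=3: C(8,3)·!5 = 56·44 = 2464
  i=4: C(8,4)·!4 = 70·9 = 630
  i=5: C(8,5)·!3 = 56·2 = 112
  i=6: C(8,6)·!2 = 28·1 = 28
Total = 40319.

40319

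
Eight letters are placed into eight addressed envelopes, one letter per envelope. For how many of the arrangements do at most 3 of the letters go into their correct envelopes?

39549

Sum C(8,i)·!(8-i) for i = 0..3:
  i=0: C(8,0)·!8 = 1·14833 = 14833
  i=1: C(8,1)·!7 = 8·1854 = 14832
  i=2: C(8,2)·!6 = 28·265 = 7420
  i=3: C(8,3)·!5 = 56·44 = 2464
Total = 39549.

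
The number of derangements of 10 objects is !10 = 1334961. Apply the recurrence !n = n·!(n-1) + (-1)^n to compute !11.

!11 = 11·1334961 - 1 = 14684570.

14684570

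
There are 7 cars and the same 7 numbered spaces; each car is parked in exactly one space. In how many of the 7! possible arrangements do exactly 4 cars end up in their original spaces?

Choose which 4 of the 7 are fixed: C(7,4) = 35.
The remaining 3 must be deranged: !3 = 2.
Total: 35 × 2 = 70.

70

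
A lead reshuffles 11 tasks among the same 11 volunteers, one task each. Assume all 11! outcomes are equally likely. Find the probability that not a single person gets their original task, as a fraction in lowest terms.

1468457/3991680

Favorable outcomes: !11 = 14684570.
Total outcomes: 11! = 39916800.
Probability = 14684570/39916800 = 1468457/3991680.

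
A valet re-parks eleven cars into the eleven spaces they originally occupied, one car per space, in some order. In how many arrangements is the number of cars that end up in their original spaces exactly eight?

330

Pick the 8 fixed positions: C(11,8) = 165 ways.
The remaining 3 must be deranged: !3 = 2.
Total: 165 × 2 = 330.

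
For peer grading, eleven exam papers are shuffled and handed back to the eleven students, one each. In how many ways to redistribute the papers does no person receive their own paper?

14684570

Use !n = n·!(n-1) + (-1)^n.
!11 = 11·1334961 - 1 = 14684570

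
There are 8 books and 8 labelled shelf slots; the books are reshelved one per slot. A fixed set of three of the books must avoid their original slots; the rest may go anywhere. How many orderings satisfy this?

27240

Inclusion-exclusion on the 3 forbidden self-matches:
Σ_{j=0}^{3} (-1)^j C(3,j)(8-j)!
= C(3,0)·8! - C(3,1)·7! + C(3,2)·6! - C(3,3)·5!
= 40320 - 15120 + 2160 - 120
= 27240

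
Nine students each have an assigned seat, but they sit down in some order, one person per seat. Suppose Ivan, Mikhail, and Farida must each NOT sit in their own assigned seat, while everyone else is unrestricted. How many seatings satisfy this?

256320

Inclusion-exclusion on the 3 forbidden self-matches:
Σ_{j=0}^{3} (-1)^j C(3,j)(9-j)!
= C(3,0)·9! - C(3,1)·8! + C(3,2)·7! - C(3,3)·6!
= 362880 - 120960 + 15120 - 720
= 256320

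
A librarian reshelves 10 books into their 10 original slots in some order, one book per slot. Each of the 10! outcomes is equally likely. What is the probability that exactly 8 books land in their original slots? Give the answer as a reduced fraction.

1/80640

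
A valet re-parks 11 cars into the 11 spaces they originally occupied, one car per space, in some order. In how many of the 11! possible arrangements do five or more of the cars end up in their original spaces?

146114

# with exactly i fixed is C(11,i)·!(11-i); sum over i=5..11:
  i=5: C(11,5)·!6 = 462·265 = 122430
  i=6: C(11,6)·!5 = 462·44 = 20328
  i=7: C(11,7)·!4 = 330·9 = 2970
  i=8: C(11,8)·!3 = 165·2 = 330
  i=9: C(11,9)·!2 = 55·1 = 55
  i=10: C(11,10)·!1 = 11·0 = 0
  i=11: C(11,11)·!0 = 1·1 = 1
Total = 146114.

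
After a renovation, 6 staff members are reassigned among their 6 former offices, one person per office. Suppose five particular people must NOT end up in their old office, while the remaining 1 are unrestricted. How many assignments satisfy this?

309

Inclusion-exclusion on the 5 forbidden self-matches:
Σ_{j=0}^{5} (-1)^j C(5,j)(6-j)!
= C(5,0)·6! - C(5,1)·5! + C(5,2)·4! - C(5,3)·3! + C(5,4)·2! - C(5,5)·1!
= 720 - 600 + 240 - 60 + 10 - 1
= 309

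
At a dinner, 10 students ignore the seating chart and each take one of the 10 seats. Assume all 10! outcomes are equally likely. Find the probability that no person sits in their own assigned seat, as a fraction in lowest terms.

Favorable outcomes: !10 = 1334961.
Total outcomes: 10! = 3628800.
Probability = 1334961/3628800 = 16481/44800.

16481/44800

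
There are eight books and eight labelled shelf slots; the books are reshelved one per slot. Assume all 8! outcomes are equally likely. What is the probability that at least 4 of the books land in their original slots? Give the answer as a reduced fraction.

257/13440

Favorable outcomes: Σ_{i≥4} C(8,i)·!(8-i) = 70·9 + 56·2 + 28·1 + 8·0 + 1·1 = 771.
Total outcomes: 8! = 40320.
Probability = 771/40320 = 257/13440.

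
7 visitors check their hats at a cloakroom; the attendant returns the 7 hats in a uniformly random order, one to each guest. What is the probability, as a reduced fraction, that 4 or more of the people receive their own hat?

23/1260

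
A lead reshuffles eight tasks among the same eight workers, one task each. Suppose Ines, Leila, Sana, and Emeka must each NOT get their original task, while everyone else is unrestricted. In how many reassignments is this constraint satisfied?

24024

Let A_j be the event that the j-th constrained one is fixed. By inclusion-exclusion over the 4 events:
Σ_{j=0}^{4} (-1)^j C(4,j)(8-j)!
= C(4,0)·8! - C(4,1)·7! + C(4,2)·6! - C(4,3)·5! + C(4,4)·4!
= 40320 - 20160 + 4320 - 480 + 24
= 24024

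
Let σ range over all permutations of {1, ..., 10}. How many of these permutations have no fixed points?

1334961

The subfactorial !10 = [10!/e] (nearest integer).
10! = 3628800, and 3628800/e ≈ 1334960.92, so !10 = 1334961.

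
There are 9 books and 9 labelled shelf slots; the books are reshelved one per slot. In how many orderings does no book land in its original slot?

Use !n = (n-1)(!(n-1) + !(n-2)).
!9 = 8·(14833 + 1854) = 8·16687 = 133496

133496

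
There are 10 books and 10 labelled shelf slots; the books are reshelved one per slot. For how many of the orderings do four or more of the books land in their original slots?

# with exactly i fixed is C(10,i)·!(10-i); sum over i=4..10:
  i=4: C(10,4)·!6 = 210·265 = 55650
  i=5: C(10,5)·!5 = 252·44 = 11088
  i=6: C(10,6)·!4 = 210·9 = 1890
  i=7: C(10,7)·!3 = 120·2 = 240
  i=8: C(10,8)·!2 = 45·1 = 45
  i=9: C(10,9)·!1 = 10·0 = 0
  i=10: C(10,10)·!0 = 1·1 = 1
Total = 68914.

68914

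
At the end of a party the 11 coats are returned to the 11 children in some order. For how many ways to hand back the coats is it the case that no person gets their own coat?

14684570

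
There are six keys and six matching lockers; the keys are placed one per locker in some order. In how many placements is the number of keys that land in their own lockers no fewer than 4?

Sum C(6,i)·!(6-i) for i = 4..6:
  i=4: C(6,4)·!2 = 15·1 = 15
  i=5: C(6,5)·!1 = 6·0 = 0
  i=6: C(6,6)·!0 = 1·1 = 1
Total = 16.

16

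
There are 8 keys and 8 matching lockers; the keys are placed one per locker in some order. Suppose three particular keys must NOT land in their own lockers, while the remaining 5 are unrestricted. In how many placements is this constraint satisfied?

27240

Inclusion-exclusion on the 3 forbidden self-matches:
Σ_{j=0}^{3} (-1)^j C(3,j)(8-j)!
= C(3,0)·8! - C(3,1)·7! + C(3,2)·6! - C(3,3)·5!
= 40320 - 15120 + 2160 - 120
= 27240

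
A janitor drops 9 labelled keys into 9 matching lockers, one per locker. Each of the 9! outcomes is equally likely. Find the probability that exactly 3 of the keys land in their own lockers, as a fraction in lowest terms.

Favorable outcomes: C(9,3)·!6 = 84·265 = 22260.
Total outcomes: 9! = 362880.
Probability = 22260/362880 = 53/864.

53/864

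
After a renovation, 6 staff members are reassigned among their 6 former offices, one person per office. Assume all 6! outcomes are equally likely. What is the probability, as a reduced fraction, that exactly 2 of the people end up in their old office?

3/16

Favorable outcomes: C(6,2)·!4 = 15·9 = 135.
Total outcomes: 6! = 720.
Probability = 135/720 = 3/16.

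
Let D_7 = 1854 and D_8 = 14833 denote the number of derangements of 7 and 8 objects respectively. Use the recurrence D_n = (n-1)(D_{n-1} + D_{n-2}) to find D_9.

133496

D_9 = (9-1)·(D_8 + D_7) = 8·(14833 + 1854) = 8·16687 = 133496.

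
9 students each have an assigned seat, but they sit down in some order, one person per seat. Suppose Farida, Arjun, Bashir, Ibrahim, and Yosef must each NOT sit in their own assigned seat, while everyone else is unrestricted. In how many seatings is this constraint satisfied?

205056

Inclusion-exclusion on the 5 forbidden self-matches:
Σ_{j=0}^{5} (-1)^j C(5,j)(9-j)!
= C(5,0)·9! - C(5,1)·8! + C(5,2)·7! - C(5,3)·6! + C(5,4)·5! - C(5,5)·4!
= 362880 - 201600 + 50400 - 7200 + 600 - 24
= 205056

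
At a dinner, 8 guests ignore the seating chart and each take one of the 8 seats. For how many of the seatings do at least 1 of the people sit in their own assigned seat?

25487

Sum C(8,i)·!(8-i) for i = 1..8:
  i=1: C(8,1)·!7 = 8·1854 = 14832
  i=2: C(8,2)·!6 = 28·265 = 7420
  i=3: C(8,3)·!5 = 56·44 = 2464
  i=4: C(8,4)·!4 = 70·9 = 630
  i=5: C(8,5)·!3 = 56·2 = 112
  i=6: C(8,6)·!2 = 28·1 = 28
  i=7: C(8,7)·!1 = 8·0 = 0
  i=8: C(8,8)·!0 = 1·1 = 1
Total = 25487.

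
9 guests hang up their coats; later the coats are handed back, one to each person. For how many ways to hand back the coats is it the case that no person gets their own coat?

133496

By inclusion-exclusion, !9 = Σ (-1)^k · 9!/k! for k=0..9
= 9! - 9!/1! + 9!/2! - 9!/3! + 9!/4! - 9!/5! + 9!/6! - 9!/7! + 9!/8! - 9!/9!
= 362880 - 362880 + 181440 - 60480 + 15120 - 3024 + 504 - 72 + 9 - 1
= 133496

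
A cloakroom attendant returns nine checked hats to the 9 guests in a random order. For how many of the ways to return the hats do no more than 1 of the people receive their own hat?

# with exactly i fixed is C(9,i)·!(9-i); sum over i=0..1:
  i=0: C(9,0)·!9 = 1·133496 = 133496
  i=1: C(9,1)·!8 = 9·14833 = 133497
Total = 266993.

266993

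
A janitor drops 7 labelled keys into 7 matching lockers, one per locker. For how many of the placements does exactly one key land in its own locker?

1855

Pick the single fixed position: C(7,1) = 7 ways.
The remaining 6 must be deranged: !6 = 265.
Total: 7 × 265 = 1855.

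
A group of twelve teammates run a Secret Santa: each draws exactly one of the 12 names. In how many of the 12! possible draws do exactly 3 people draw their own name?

29369120

Pick the 3 fixed positions: C(12,3) = 220 ways.
The remaining 9 must be deranged: !9 = 133496.
Total: 220 × 133496 = 29369120.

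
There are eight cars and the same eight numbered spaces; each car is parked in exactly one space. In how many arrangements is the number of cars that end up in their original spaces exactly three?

2464

Choose which 3 of the 8 are fixed: C(8,3) = 56.
The other 5 form a derangement: !5 = 44.
Total: 56 × 44 = 2464.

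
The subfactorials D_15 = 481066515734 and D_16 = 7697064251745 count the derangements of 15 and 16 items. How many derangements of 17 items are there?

130850092279664

D_17 = (17-1)·(D_16 + D_15) = 16·(7697064251745 + 481066515734) = 16·8178130767479 = 130850092279664.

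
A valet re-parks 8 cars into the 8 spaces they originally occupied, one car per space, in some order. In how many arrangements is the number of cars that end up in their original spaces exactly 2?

7420

Choose which 2 of the 8 are fixed: C(8,2) = 28.
The remaining 6 must be deranged: !6 = 265.
Total: 28 × 265 = 7420.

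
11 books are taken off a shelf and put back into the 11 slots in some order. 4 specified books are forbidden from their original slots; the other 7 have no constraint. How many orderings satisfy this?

Inclusion-exclusion on the 4 forbidden self-matches:
Σ_{j=0}^{4} (-1)^j C(4,j)(11-j)!
= C(4,0)·11! - C(4,1)·10! + C(4,2)·9! - C(4,3)·8! + C(4,4)·7!
= 39916800 - 14515200 + 2177280 - 161280 + 5040
= 27422640

27422640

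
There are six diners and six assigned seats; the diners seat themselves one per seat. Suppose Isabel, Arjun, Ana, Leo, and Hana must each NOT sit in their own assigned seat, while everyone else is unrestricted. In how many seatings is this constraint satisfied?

Inclusion-exclusion on the 5 forbidden self-matches:
Σ_{j=0}^{5} (-1)^j C(5,j)(6-j)!
= C(5,0)·6! - C(5,1)·5! + C(5,2)·4! - C(5,3)·3! + C(5,4)·2! - C(5,5)·1!
= 720 - 600 + 240 - 60 + 10 - 1
= 309

309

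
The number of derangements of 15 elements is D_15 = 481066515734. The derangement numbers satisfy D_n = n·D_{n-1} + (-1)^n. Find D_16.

D_16 = 16·481066515734 + 1 = 7697064251745.

7697064251745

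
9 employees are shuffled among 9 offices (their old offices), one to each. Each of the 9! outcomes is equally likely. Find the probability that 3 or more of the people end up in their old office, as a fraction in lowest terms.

Favorable outcomes: Σ_{i≥3} C(9,i)·!(9-i) = 84·265 + 126·44 + 126·9 + 84·2 + 36·1 + 9·0 + 1·1 = 29143.
Total outcomes: 9! = 362880.
Probability = 29143/362880 = 29143/362880.

29143/362880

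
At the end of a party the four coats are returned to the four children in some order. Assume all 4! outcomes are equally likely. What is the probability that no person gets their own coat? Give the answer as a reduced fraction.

Favorable outcomes: !4 = 9.
Total outcomes: 4! = 24.
Probability = 9/24 = 3/8.

3/8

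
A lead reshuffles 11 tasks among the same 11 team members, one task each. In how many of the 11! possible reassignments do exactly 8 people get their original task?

330

Choose which 8 of the 11 are fixed: C(11,8) = 165.
The remaining 3 must be deranged: !3 = 2.
Total: 165 × 2 = 330.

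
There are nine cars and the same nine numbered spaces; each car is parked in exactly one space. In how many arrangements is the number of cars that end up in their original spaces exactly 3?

22260

Pick the 3 fixed positions: C(9,3) = 84 ways.
The other 6 form a derangement: !6 = 265.
Total: 84 × 265 = 22260.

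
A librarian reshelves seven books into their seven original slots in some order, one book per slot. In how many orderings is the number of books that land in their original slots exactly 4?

70

Pick the 4 fixed positions: C(7,4) = 35 ways.
The other 3 form a derangement: !3 = 2.
Total: 35 × 2 = 70.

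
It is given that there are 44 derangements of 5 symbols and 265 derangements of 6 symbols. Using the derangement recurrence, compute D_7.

D_7 = (7-1)·(D_6 + D_5) = 6·(265 + 44) = 6·309 = 1854.

1854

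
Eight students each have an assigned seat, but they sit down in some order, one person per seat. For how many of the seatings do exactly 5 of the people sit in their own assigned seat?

Pick the 5 fixed positions: C(8,5) = 56 ways.
The remaining 3 must be deranged: !3 = 2.
Total: 56 × 2 = 112.

112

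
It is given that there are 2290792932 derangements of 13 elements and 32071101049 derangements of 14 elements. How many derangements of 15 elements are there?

!15 = (15-1)·(!14 + !13) = 14·(32071101049 + 2290792932) = 14·34361893981 = 481066515734.

481066515734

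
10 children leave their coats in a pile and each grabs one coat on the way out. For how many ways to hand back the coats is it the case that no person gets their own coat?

The number of derangements of 10 is !10 = Σ_{k=0}^{10} (-1)^k·10!/k!
= 10! - 10!/1! + 10!/2! - 10!/3! + 10!/4! - 10!/5! + 10!/6! - 10!/7! + 10!/8! - 10!/9! + 10!/10!
= 3628800 - 3628800 + 1814400 - 604800 + 151200 - 30240 + 5040 - 720 + 90 - 10 + 1
= 1334961

1334961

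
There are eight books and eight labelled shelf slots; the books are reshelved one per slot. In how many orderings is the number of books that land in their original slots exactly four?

Choose which 4 of the 8 are fixed: C(8,4) = 70.
The other 4 form a derangement: !4 = 9.
Total: 70 × 9 = 630.

630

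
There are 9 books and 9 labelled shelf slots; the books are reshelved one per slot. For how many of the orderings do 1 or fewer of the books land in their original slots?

266993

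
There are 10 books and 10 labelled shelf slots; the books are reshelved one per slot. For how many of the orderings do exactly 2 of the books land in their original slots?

Pick the 2 fixed positions: C(10,2) = 45 ways.
The other 8 form a derangement: !8 = 14833.
Total: 45 × 14833 = 667485.

667485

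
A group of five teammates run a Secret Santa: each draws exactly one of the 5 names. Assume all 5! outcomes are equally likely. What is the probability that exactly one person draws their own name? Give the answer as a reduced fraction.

3/8

Favorable outcomes: C(5,1)·!4 = 5·9 = 45.
Total outcomes: 5! = 120.
Probability = 45/120 = 3/8.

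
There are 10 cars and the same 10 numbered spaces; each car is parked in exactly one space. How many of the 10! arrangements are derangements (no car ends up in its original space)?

The number of derangements of 10 is !10 = Σ_{k=0}^{10} (-1)^k·10!/k!
= 10! - 10!/1! + 10!/2! - 10!/3! + 10!/4! - 10!/5! + 10!/6! - 10!/7! + 10!/8! - 10!/9! + 10!/10!
= 3628800 - 3628800 + 1814400 - 604800 + 151200 - 30240 + 5040 - 720 + 90 - 10 + 1
= 1334961

1334961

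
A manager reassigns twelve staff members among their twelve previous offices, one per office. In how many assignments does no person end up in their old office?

176214841

The number of derangements of 12 is !12 = Σ_{k=0}^{12} (-1)^k·12!/k!
= 12! - 12!/1! + 12!/2! - 12!/3! + 12!/4! - 12!/5! + 12!/6! - 12!/7! + 12!/8! - 12!/9! + 12!/10! - 12!/11! + 12!/12!
= 479001600 - 479001600 + 239500800 - 79833600 + 19958400 - 3991680 + 665280 - 95040 + 11880 - 1320 + 132 - 12 + 1
= 176214841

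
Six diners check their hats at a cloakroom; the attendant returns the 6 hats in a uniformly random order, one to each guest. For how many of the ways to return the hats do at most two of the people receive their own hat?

# with exactly i fixed is C(6,i)·!(6-i); sum over i=0..2:
  i=0: C(6,0)·!6 = 1·265 = 265
  i=1: C(6,1)·!5 = 6·44 = 264
  i=2: C(6,2)·!4 = 15·9 = 135
Total = 664.

664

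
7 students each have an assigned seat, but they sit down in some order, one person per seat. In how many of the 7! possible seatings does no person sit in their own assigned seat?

By inclusion-exclusion, !7 = Σ (-1)^k · 7!/k! for k=0..7
= 7! - 7!/1! + 7!/2! - 7!/3! + 7!/4! - 7!/5! + 7!/6! - 7!/7!
= 5040 - 5040 + 2520 - 840 + 210 - 42 + 7 - 1
= 1854

1854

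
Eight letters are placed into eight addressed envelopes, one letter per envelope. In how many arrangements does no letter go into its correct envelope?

14833

Use !n = n·!(n-1) + (-1)^n.
!8 = 8·1854 + 1 = 14833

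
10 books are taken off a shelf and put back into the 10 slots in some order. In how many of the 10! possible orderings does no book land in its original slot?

1334961

The number of derangements of 10 is !10 = Σ_{k=0}^{10} (-1)^k·10!/k!
= 10! - 10!/1! + 10!/2! - 10!/3! + 10!/4! - 10!/5! + 10!/6! - 10!/7! + 10!/8! - 10!/9! + 10!/10!
= 3628800 - 3628800 + 1814400 - 604800 + 151200 - 30240 + 5040 - 720 + 90 - 10 + 1
= 1334961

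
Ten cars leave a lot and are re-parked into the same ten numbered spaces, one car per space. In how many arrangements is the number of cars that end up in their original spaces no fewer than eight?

# with exactly i fixed is C(10,i)·!(10-i); sum over i=8..10:
  i=8: C(10,8)·!2 = 45·1 = 45
  i=9: C(10,9)·!1 = 10·0 = 0
  i=10: C(10,10)·!0 = 1·1 = 1
Total = 46.

46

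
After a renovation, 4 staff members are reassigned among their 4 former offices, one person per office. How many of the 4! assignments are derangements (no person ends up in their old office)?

The number of derangements of 4 is !4 = Σ_{k=0}^{4} (-1)^k·4!/k!
= 4! - 4!/1! + 4!/2! - 4!/3! + 4!/4!
= 24 - 24 + 12 - 4 + 1
= 9

9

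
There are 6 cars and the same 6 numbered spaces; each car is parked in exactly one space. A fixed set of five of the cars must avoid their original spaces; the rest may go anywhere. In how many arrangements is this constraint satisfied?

309

Let A_j be the event that the j-th constrained one is fixed. By inclusion-exclusion over the 5 events:
Σ_{j=0}^{5} (-1)^j C(5,j)(6-j)!
= C(5,0)·6! - C(5,1)·5! + C(5,2)·4! - C(5,3)·3! + C(5,4)·2! - C(5,5)·1!
= 720 - 600 + 240 - 60 + 10 - 1
= 309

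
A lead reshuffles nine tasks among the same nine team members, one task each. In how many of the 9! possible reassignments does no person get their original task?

133496

Recurrence: !9 = 9·!8 + (-1)^9.
!9 = 9·14833 - 1 = 133496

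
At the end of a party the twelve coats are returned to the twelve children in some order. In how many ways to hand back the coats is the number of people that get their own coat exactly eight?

4455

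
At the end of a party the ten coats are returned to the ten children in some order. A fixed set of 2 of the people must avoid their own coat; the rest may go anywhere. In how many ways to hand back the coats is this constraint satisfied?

2943360

Let A_j be the event that the j-th constrained one is fixed. By inclusion-exclusion over the 2 events:
Σ_{j=0}^{2} (-1)^j C(2,j)(10-j)!
= C(2,0)·10! - C(2,1)·9! + C(2,2)·8!
= 3628800 - 725760 + 40320
= 2943360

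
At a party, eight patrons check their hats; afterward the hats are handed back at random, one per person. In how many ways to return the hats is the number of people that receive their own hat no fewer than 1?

# with exactly i fixed is C(8,i)·!(8-i); sum over i=1..8:
  i=1: C(8,1)·!7 = 8·1854 = 14832
  i=2: C(8,2)·!6 = 28·265 = 7420
  i=3: C(8,3)·!5 = 56·44 = 2464
  i=4: C(8,4)·!4 = 70·9 = 630
  i=5: C(8,5)·!3 = 56·2 = 112
  i=6: C(8,6)·!2 = 28·1 = 28
  i=7: C(8,7)·!1 = 8·0 = 0
  i=8: C(8,8)·!0 = 1·1 = 1
Total = 25487.

25487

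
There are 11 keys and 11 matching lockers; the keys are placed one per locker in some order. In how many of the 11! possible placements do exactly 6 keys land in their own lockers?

Pick the 6 fixed positions: C(11,6) = 462 ways.
The other 5 form a derangement: !5 = 44.
Total: 462 × 44 = 20328.

20328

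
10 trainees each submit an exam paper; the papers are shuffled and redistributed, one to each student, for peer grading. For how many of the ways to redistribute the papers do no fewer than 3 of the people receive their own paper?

291394

Sum C(10,i)·!(10-i) for i = 3..10:
  i=3: C(10,3)·!7 = 120·1854 = 222480
  i=4: C(10,4)·!6 = 210·265 = 55650
  i=5: C(10,5)·!5 = 252·44 = 11088
  i=6: C(10,6)·!4 = 210·9 = 1890
  i=7: C(10,7)·!3 = 120·2 = 240
  i=8: C(10,8)·!2 = 45·1 = 45
  i=9: C(10,9)·!1 = 10·0 = 0
  i=10: C(10,10)·!0 = 1·1 = 1
Total = 291394.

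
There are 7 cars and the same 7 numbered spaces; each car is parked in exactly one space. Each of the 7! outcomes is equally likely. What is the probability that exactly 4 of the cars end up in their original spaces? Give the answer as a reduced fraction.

Favorable outcomes: C(7,4)·!3 = 35·2 = 70.
Total outcomes: 7! = 5040.
Probability = 70/5040 = 1/72.

1/72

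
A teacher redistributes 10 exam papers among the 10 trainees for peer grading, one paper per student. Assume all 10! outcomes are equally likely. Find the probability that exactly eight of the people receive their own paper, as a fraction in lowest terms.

Favorable outcomes: C(10,8)·!2 = 45·1 = 45.
Total outcomes: 10! = 3628800.
Probability = 45/3628800 = 1/80640.

1/80640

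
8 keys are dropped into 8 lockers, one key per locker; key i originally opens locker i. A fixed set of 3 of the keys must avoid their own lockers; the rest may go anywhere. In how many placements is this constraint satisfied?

Let A_j be the event that the j-th constrained one is fixed. By inclusion-exclusion over the 3 events:
Σ_{j=0}^{3} (-1)^j C(3,j)(8-j)!
= C(3,0)·8! - C(3,1)·7! + C(3,2)·6! - C(3,3)·5!
= 40320 - 15120 + 2160 - 120
= 27240

27240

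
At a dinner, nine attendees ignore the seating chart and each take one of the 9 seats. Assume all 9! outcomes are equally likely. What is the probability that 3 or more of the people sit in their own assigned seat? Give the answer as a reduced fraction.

Favorable outcomes: Σ_{i≥3} C(9,i)·!(9-i) = 84·265 + 126·44 + 126·9 + 84·2 + 36·1 + 9·0 + 1·1 = 29143.
Total outcomes: 9! = 362880.
Probability = 29143/362880 = 29143/362880.

29143/362880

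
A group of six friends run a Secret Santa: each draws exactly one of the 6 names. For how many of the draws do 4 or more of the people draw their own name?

Sum C(6,i)·!(6-i) for i = 4..6:
  i=4: C(6,4)·!2 = 15·1 = 15
  i=5: C(6,5)·!1 = 6·0 = 0
  i=6: C(6,6)·!0 = 1·1 = 1
Total = 16.

16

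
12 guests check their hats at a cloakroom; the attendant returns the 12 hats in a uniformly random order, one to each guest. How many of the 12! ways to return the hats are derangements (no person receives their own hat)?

!12 = 12! · Σ_{k=0}^{12} (-1)^k/k!
= 12! - 12!/1! + 12!/2! - 12!/3! + 12!/4! - 12!/5! + 12!/6! - 12!/7! + 12!/8! - 12!/9! + 12!/10! - 12!/11! + 12!/12!
= 479001600 - 479001600 + 239500800 - 79833600 + 19958400 - 3991680 + 665280 - 95040 + 11880 - 1320 + 132 - 12 + 1
= 176214841

176214841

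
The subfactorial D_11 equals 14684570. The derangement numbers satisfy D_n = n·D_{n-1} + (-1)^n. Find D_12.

176214841

D_12 = 12·14684570 + 1 = 176214841.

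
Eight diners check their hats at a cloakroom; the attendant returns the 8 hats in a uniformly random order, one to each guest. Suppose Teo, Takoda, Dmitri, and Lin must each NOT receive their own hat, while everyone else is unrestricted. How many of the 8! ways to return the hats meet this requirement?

24024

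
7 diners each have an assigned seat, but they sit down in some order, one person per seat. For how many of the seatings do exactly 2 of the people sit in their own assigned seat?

924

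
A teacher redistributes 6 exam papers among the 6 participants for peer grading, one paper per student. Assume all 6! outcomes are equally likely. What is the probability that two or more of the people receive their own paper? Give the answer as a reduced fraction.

191/720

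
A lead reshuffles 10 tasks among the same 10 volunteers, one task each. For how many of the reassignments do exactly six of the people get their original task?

Choose which 6 of the 10 are fixed: C(10,6) = 210.
The remaining 4 must be deranged: !4 = 9.
Total: 210 × 9 = 1890.

1890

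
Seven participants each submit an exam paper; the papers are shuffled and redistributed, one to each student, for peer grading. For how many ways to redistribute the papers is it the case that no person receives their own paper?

1854

Use !n = (n-1)(!(n-1) + !(n-2)).
!7 = 6·(265 + 44) = 6·309 = 1854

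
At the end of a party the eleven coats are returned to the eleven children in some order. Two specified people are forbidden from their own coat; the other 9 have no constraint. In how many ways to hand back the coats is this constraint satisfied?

33022080

Inclusion-exclusion on the 2 forbidden self-matches:
Σ_{j=0}^{2} (-1)^j C(2,j)(11-j)!
= C(2,0)·11! - C(2,1)·10! + C(2,2)·9!
= 39916800 - 7257600 + 362880
= 33022080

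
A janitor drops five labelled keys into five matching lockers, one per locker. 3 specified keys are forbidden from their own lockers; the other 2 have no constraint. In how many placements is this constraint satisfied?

64

Let A_j be the event that the j-th constrained one is fixed. By inclusion-exclusion over the 3 events:
Σ_{j=0}^{3} (-1)^j C(3,j)(5-j)!
= C(3,0)·5! - C(3,1)·4! + C(3,2)·3! - C(3,3)·2!
= 120 - 72 + 18 - 2
= 64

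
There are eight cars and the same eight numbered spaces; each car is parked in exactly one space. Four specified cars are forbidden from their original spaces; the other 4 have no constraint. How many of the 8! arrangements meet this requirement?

Let A_j be the event that the j-th constrained one is fixed. By inclusion-exclusion over the 4 events:
Σ_{j=0}^{4} (-1)^j C(4,j)(8-j)!
= C(4,0)·8! - C(4,1)·7! + C(4,2)·6! - C(4,3)·5! + C(4,4)·4!
= 40320 - 20160 + 4320 - 480 + 24
= 24024

24024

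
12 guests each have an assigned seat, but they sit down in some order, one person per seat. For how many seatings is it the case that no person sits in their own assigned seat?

176214841

The subfactorial !12 = [12!/e] (nearest integer).
12! = 479001600, and 479001600/e ≈ 176214840.93, so !12 = 176214841.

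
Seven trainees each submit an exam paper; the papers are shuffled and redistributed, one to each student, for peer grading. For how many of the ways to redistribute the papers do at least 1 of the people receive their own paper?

Sum C(7,i)·!(7-i) for i = 1..7:
  i=1: C(7,1)·!6 = 7·265 = 1855
  i=2: C(7,2)·!5 = 21·44 = 924
  i=3: C(7,3)·!4 = 35·9 = 315
  i=4: C(7,4)·!3 = 35·2 = 70
  i=5: C(7,5)·!2 = 21·1 = 21
  i=6: C(7,6)·!1 = 7·0 = 0
  i=7: C(7,7)·!0 = 1·1 = 1
Total = 3186.

3186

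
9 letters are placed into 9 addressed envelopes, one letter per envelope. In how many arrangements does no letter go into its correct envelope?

133496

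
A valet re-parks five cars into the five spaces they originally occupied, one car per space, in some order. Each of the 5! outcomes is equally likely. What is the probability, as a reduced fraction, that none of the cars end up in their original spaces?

Favorable outcomes: !5 = 44.
Total outcomes: 5! = 120.
Probability = 44/120 = 11/30.

11/30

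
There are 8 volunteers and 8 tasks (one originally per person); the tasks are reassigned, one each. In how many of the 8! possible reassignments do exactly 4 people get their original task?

Pick the 4 fixed positions: C(8,4) = 70 ways.
The remaining 4 must be deranged: !4 = 9.
Total: 70 × 9 = 630.

630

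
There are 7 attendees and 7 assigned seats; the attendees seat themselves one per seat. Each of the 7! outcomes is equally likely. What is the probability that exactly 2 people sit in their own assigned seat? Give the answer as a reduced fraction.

Favorable outcomes: C(7,2)·!5 = 21·44 = 924.
Total outcomes: 7! = 5040.
Probability = 924/5040 = 11/60.

11/60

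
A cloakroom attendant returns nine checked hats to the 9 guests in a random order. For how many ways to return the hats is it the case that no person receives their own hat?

133496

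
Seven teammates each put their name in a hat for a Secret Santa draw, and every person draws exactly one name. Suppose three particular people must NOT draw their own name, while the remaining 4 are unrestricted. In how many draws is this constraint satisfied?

3216

Let A_j be the event that the j-th constrained one is fixed. By inclusion-exclusion over the 3 events:
Σ_{j=0}^{3} (-1)^j C(3,j)(7-j)!
= C(3,0)·7! - C(3,1)·6! + C(3,2)·5! - C(3,3)·4!
= 5040 - 2160 + 360 - 24
= 3216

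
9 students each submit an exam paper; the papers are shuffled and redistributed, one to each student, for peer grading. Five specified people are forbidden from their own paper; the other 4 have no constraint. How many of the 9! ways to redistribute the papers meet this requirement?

205056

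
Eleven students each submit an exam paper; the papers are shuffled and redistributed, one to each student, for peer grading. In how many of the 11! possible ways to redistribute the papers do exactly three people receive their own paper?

Choose which 3 of the 11 are fixed: C(11,3) = 165.
The remaining 8 must be deranged: !8 = 14833.
Total: 165 × 14833 = 2447445.

2447445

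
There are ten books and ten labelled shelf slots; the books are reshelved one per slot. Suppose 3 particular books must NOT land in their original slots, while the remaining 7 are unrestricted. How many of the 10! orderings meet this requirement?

2656080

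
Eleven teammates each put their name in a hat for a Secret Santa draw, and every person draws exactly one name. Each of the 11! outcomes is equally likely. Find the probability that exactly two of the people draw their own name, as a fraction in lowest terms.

16687/90720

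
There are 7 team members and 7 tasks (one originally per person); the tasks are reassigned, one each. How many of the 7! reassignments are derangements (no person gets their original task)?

1854

Use !n = (n-1)(!(n-1) + !(n-2)).
!7 = 6·(265 + 44) = 6·309 = 1854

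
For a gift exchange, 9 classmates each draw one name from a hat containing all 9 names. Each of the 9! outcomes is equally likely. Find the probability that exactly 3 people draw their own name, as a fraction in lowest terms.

53/864

Favorable outcomes: C(9,3)·!6 = 84·265 = 22260.
Total outcomes: 9! = 362880.
Probability = 22260/362880 = 53/864.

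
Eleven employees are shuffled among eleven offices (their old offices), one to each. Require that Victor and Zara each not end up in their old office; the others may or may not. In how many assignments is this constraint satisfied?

Inclusion-exclusion on the 2 forbidden self-matches:
Σ_{j=0}^{2} (-1)^j C(2,j)(11-j)!
= C(2,0)·11! - C(2,1)·10! + C(2,2)·9!
= 39916800 - 7257600 + 362880
= 33022080

33022080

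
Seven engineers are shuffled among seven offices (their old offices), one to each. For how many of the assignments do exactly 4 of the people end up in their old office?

70

Pick the 4 fixed positions: C(7,4) = 35 ways.
The other 3 form a derangement: !3 = 2.
Total: 35 × 2 = 70.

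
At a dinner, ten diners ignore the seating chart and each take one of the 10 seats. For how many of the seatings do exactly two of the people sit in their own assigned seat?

667485

Choose which 2 of the 10 are fixed: C(10,2) = 45.
The other 8 form a derangement: !8 = 14833.
Total: 45 × 14833 = 667485.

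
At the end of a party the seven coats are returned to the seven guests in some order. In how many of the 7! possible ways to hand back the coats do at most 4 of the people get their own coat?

# with exactly i fixed is C(7,i)·!(7-i); sum over i=0..4:
  i=0: C(7,0)·!7 = 1·1854 = 1854
  i=1: C(7,1)·!6 = 7·265 = 1855
  i=2: C(7,2)·!5 = 21·44 = 924
  i=3: C(7,3)·!4 = 35·9 = 315
  i=4: C(7,4)·!3 = 35·2 = 70
Total = 5018.

5018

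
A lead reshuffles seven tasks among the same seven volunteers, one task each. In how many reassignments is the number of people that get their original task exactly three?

315

Pick the 3 fixed positions: C(7,3) = 35 ways.
The other 4 form a derangement: !4 = 9.
Total: 35 × 9 = 315.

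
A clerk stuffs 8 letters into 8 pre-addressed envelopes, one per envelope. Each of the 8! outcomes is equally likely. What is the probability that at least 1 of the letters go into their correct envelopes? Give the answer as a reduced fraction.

3641/5760

Favorable outcomes: Σ_{i≥1} C(8,i)·!(8-i) = 8·1854 + 28·265 + 56·44 + 70·9 + 56·2 + 28·1 + 8·0 + 1·1 = 25487.
Total outcomes: 8! = 40320.
Probability = 25487/40320 = 3641/5760.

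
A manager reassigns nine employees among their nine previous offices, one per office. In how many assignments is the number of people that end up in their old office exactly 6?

168

Pick the 6 fixed positions: C(9,6) = 84 ways.
The other 3 form a derangement: !3 = 2.
Total: 84 × 2 = 168.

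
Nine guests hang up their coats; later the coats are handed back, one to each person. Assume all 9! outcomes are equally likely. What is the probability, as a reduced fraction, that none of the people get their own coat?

16687/45360

Favorable outcomes: !9 = 133496.
Total outcomes: 9! = 362880.
Probability = 133496/362880 = 16687/45360.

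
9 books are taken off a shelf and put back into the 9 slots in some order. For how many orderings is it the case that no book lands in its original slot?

133496

The subfactorial !9 = [9!/e] (nearest integer).
9! = 362880, and 362880/e ≈ 133496.09, so !9 = 133496.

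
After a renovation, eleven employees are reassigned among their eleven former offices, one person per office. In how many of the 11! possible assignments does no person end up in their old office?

!11 is the nearest integer to 11!/e.
11! = 39916800, and 39916800/e ≈ 14684570.08, so !11 = 14684570.

14684570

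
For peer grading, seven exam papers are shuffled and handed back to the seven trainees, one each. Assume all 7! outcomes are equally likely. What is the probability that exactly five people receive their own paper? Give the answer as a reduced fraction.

1/240

Favorable outcomes: C(7,5)·!2 = 21·1 = 21.
Total outcomes: 7! = 5040.
Probability = 21/5040 = 1/240.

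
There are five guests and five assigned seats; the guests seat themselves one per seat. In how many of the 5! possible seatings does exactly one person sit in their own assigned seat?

45

Choose which one of the 5 is fixed: C(5,1) = 5.
The remaining 4 must be deranged: !4 = 9.
Total: 5 × 9 = 45.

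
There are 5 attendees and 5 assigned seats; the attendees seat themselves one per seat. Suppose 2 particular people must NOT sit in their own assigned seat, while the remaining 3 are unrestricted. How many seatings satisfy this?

78

Let A_j be the event that the j-th constrained one is fixed. By inclusion-exclusion over the 2 events:
Σ_{j=0}^{2} (-1)^j C(2,j)(5-j)!
= C(2,0)·5! - C(2,1)·4! + C(2,2)·3!
= 120 - 48 + 6
= 78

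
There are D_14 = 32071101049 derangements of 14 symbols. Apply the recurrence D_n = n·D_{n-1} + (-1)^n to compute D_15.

D_15 = 15·32071101049 - 1 = 481066515734.

481066515734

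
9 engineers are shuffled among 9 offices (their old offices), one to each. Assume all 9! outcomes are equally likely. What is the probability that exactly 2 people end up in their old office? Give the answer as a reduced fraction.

103/560

Favorable outcomes: C(9,2)·!7 = 36·1854 = 66744.
Total outcomes: 9! = 362880.
Probability = 66744/362880 = 103/560.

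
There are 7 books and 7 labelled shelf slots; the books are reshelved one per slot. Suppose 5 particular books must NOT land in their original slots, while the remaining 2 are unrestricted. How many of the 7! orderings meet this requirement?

2428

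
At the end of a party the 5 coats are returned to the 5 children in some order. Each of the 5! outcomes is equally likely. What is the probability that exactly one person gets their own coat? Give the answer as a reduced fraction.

Favorable outcomes: C(5,1)·!4 = 5·9 = 45.
Total outcomes: 5! = 120.
Probability = 45/120 = 3/8.

3/8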